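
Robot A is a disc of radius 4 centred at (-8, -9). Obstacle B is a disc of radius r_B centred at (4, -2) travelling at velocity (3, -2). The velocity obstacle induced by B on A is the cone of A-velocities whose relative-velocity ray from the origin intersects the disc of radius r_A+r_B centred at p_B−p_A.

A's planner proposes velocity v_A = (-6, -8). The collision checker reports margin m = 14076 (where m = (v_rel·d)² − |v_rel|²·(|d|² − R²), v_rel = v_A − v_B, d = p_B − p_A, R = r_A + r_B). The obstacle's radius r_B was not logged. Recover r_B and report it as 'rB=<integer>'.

m = 14076
d = (12, 7);  v_rel = (-9, -6),  |v_rel|² = 117
v_rel×d = (-9)·(7) − (-6)·(12) = 9
since m = R²·117 − 9²:  R² = (81 + 14076) / 117 = 121
R = √121 = 11  ⇒  r_B = 11 − 4 = 7

rB=7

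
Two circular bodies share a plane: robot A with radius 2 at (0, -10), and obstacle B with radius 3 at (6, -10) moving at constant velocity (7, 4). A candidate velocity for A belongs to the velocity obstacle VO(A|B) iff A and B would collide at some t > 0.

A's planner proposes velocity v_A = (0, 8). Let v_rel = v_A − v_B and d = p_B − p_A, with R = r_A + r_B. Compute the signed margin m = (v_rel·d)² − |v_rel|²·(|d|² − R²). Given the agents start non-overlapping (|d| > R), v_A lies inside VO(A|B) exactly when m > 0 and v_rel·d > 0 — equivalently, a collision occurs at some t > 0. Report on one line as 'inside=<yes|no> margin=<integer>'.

d = (6, 0),  |d|² = 36;  R = 2+3 = 5,  c = 36−5² = 11
v_rel = (-7, 4),  |v_rel|² = 65;  v_rel·d = (-7)·(6) + (4)·(0) = -42
65·t² + 84·t + 11 = 0  ⇒  m = (-42)² − 65·11 = 1049
m = 1049 > 0,  v_rel·d = -42 < 0  ⇒  outside

inside=no margin=1049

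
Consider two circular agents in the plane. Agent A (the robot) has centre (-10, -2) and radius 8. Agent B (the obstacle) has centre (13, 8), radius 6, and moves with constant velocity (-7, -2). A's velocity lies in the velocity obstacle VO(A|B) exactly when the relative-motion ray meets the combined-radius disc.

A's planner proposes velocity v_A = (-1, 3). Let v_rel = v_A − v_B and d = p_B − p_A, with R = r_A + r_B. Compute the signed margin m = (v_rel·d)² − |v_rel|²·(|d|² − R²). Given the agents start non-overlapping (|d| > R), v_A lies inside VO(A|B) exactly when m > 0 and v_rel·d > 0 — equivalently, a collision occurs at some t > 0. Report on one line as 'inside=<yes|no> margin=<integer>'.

d = (23, 10),  |d|² = 629;  R = 8+6 = 14,  c = 629−14² = 433
v_rel = (6, 5),  |v_rel|² = 61;  v_rel·d = (6)·(23) + (5)·(10) = 188
61·t² − 376·t + 433 = 0  ⇒  m = 188² − 61·433 = 8931
m = 8931 > 0,  v_rel·d = 188 > 0  ⇒  inside

inside=yes margin=8931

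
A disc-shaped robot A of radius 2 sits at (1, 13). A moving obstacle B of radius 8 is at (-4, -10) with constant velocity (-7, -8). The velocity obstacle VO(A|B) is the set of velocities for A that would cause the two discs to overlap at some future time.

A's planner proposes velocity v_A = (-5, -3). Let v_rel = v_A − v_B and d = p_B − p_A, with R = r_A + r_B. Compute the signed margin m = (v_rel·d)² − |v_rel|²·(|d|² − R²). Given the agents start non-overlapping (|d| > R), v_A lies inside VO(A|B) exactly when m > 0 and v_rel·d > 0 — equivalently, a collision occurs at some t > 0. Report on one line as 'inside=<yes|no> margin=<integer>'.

d = (-5, -23),  |d|² = 554;  R = 2+8 = 10,  c = 554−10² = 454
v_rel = (2, 5),  |v_rel|² = 29;  v_rel·d = (2)·(-5) + (5)·(-23) = -125
29·t² + 250·t + 454 = 0  ⇒  m = (-125)² − 29·454 = 2459
m = 2459 > 0,  v_rel·d = -125 < 0  ⇒  outside

inside=no margin=2459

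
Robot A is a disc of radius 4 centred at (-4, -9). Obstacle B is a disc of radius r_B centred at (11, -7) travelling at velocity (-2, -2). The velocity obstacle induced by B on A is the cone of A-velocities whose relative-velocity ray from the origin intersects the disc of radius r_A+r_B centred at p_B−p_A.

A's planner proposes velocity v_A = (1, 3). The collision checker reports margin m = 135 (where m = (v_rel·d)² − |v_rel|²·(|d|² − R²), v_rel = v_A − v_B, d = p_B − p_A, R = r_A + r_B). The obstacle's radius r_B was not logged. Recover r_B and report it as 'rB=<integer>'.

m = 135
d = (15, 2);  v_rel = (3, 5),  |v_rel|² = 34
v_rel×d = (3)·(2) − (5)·(15) = -69
since m = R²·34 − (-69)²:  R² = (4761 + 135) / 34 = 144
R = √144 = 12  ⇒  r_B = 12 − 4 = 8

rB=8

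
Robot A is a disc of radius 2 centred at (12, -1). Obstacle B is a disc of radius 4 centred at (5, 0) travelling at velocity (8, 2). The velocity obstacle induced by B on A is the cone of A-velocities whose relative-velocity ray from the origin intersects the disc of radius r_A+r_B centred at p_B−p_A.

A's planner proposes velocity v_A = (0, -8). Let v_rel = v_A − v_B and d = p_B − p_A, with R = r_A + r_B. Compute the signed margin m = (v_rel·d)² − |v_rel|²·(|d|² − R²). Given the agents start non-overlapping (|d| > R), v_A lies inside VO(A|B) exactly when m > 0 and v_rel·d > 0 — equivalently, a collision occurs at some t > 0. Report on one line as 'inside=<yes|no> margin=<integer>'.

d = (-7, 1),  |d|² = 50;  R = 2+4 = 6,  c = 50−6² = 14
v_rel = (-8, -10),  |v_rel|² = 164;  v_rel·d = (-8)·(-7) + (-10)·(1) = 46
164·t² − 92·t + 14 = 0  ⇒  m = 46² − 164·14 = -180
m = -180 < 0,  v_rel·d = 46 > 0  ⇒  outside

inside=no margin=-180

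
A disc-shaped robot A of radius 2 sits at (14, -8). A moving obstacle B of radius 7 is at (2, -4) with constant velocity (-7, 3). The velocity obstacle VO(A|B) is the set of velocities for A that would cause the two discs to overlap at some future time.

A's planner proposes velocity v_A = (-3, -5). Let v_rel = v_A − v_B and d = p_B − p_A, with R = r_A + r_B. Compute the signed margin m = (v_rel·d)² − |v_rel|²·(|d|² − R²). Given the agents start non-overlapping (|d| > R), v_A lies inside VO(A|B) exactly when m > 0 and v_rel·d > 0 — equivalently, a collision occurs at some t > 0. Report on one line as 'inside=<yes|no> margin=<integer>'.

d = (-12, 4),  |d|² = 160;  R = 2+7 = 9,  c = 160−9² = 79
v_rel = (4, -8),  |v_rel|² = 80;  v_rel·d = (4)·(-12) + (-8)·(4) = -80
80·t² + 160·t + 79 = 0  ⇒  m = (-80)² − 80·79 = 80
m = 80 > 0,  v_rel·d = -80 < 0  ⇒  outside

inside=no margin=80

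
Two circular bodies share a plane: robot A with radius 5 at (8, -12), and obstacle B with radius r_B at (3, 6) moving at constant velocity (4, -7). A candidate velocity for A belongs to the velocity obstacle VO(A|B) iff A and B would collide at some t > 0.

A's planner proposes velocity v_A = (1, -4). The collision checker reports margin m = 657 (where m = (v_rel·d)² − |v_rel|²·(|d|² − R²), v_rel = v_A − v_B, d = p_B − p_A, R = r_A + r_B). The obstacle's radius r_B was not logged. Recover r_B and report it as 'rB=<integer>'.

m = 657
d = (-5, 18);  v_rel = (-3, 3),  |v_rel|² = 18
v_rel×d = (-3)·(18) − (3)·(-5) = -39
since m = R²·18 − (-39)²:  R² = (1521 + 657) / 18 = 121
R = √121 = 11  ⇒  r_B = 11 − 5 = 6

rB=6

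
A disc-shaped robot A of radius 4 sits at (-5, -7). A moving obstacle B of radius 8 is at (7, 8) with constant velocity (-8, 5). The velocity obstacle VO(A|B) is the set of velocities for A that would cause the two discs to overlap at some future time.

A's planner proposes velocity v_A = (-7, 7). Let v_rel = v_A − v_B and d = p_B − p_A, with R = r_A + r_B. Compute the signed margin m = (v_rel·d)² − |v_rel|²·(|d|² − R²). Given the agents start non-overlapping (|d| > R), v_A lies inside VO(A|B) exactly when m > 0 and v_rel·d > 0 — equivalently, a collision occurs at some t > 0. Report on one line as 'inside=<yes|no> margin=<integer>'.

d = (12, 15),  |d|² = 369;  R = 4+8 = 12,  c = 369−12² = 225
v_rel = (1, 2),  |v_rel|² = 5;  v_rel·d = (1)·(12) + (2)·(15) = 42
5·t² − 84·t + 225 = 0  ⇒  m = 42² − 5·225 = 639
m = 639 > 0,  v_rel·d = 42 > 0  ⇒  inside

inside=yes margin=639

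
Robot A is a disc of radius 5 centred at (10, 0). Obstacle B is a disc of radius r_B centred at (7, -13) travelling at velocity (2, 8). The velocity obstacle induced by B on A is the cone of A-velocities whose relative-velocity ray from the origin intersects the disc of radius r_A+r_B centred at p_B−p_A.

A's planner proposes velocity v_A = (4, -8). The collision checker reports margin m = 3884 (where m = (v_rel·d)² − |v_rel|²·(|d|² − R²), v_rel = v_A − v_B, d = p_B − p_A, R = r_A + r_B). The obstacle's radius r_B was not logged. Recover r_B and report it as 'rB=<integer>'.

m = 3884
d = (-3, -13);  v_rel = (2, -16),  |v_rel|² = 260
v_rel×d = (2)·(-13) − (-16)·(-3) = -74
since m = R²·260 − (-74)²:  R² = (5476 + 3884) / 260 = 36
R = √36 = 6  ⇒  r_B = 6 − 5 = 1

rB=1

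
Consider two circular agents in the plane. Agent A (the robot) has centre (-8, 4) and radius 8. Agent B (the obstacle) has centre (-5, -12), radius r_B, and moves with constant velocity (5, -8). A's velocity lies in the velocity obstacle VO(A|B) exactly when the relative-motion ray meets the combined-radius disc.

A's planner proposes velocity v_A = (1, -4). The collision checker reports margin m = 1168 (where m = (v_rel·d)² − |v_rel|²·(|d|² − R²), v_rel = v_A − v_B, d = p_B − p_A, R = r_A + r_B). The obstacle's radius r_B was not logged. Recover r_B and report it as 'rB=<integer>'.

m = 1168
d = (3, -16);  v_rel = (-4, 4),  |v_rel|² = 32
v_rel×d = (-4)·(-16) − (4)·(3) = 52
since m = R²·32 − 52²:  R² = (2704 + 1168) / 32 = 121
R = √121 = 11  ⇒  r_B = 11 − 8 = 3

rB=3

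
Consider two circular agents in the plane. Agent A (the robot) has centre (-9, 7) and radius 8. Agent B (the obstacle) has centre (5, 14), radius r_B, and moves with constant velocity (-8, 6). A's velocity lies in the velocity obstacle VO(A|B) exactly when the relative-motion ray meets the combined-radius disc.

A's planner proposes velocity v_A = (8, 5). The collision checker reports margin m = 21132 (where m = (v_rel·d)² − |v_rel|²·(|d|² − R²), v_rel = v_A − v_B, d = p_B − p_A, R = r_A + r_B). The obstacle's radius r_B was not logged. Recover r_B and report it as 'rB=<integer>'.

m = 21132
d = (14, 7);  v_rel = (16, -1),  |v_rel|² = 257
v_rel×d = (16)·(7) − (-1)·(14) = 126
since m = R²·257 − 126²:  R² = (15876 + 21132) / 257 = 144
R = √144 = 12  ⇒  r_B = 12 − 8 = 4

rB=4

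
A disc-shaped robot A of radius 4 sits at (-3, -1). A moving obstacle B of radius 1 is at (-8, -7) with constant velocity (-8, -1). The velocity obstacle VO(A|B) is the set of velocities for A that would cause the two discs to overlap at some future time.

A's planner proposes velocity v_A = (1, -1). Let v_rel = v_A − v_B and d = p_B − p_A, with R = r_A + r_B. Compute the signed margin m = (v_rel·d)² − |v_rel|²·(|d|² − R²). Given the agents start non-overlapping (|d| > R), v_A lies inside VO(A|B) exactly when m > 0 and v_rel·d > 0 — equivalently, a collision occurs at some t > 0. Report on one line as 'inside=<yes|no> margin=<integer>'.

d = (-5, -6),  |d|² = 61;  R = 4+1 = 5,  c = 61−5² = 36
v_rel = (9, 0),  |v_rel|² = 81;  v_rel·d = (9)·(-5) + (0)·(-6) = -45
81·t² + 90·t + 36 = 0  ⇒  m = (-45)² − 81·36 = -891
m = -891 < 0,  v_rel·d = -45 < 0  ⇒  outside

inside=no margin=-891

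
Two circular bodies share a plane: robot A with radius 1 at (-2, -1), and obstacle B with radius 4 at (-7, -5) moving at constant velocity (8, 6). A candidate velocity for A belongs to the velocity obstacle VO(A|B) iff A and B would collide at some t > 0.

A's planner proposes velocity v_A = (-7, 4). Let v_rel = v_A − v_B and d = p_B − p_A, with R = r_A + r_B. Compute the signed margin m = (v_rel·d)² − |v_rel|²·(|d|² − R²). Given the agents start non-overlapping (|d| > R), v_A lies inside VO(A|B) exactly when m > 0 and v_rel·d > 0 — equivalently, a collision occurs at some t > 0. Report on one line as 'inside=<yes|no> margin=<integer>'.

d = (-5, -4),  |d|² = 41;  R = 1+4 = 5,  c = 41−5² = 16
v_rel = (-15, -2),  |v_rel|² = 229;  v_rel·d = (-15)·(-5) + (-2)·(-4) = 83
229·t² − 166·t + 16 = 0  ⇒  m = 83² − 229·16 = 3225
m = 3225 > 0,  v_rel·d = 83 > 0  ⇒  inside

inside=yes margin=3225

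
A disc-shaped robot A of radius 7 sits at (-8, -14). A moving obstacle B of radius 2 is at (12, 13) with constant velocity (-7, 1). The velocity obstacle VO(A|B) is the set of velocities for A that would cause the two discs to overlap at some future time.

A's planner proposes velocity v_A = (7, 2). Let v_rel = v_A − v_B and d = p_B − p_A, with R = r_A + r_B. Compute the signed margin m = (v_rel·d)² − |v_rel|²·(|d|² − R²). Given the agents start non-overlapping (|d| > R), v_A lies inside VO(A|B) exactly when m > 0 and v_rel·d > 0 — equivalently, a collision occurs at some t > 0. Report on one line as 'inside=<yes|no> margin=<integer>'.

d = (20, 27),  |d|² = 1129;  R = 7+2 = 9,  c = 1129−9² = 1048
v_rel = (14, 1),  |v_rel|² = 197;  v_rel·d = (14)·(20) + (1)·(27) = 307
197·t² − 614·t + 1048 = 0  ⇒  m = 307² − 197·1048 = -112207
m = -112207 < 0,  v_rel·d = 307 > 0  ⇒  outside

inside=no margin=-112207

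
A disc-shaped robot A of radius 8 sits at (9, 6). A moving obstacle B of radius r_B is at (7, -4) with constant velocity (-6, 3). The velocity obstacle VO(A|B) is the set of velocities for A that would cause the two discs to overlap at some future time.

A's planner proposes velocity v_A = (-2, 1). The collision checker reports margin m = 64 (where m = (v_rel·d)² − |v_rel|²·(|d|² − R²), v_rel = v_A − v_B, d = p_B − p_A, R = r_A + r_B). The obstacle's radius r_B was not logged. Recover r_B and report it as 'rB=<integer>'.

m = 64
d = (-2, -10);  v_rel = (4, -2),  |v_rel|² = 20
v_rel×d = (4)·(-10) − (-2)·(-2) = -44
since m = R²·20 − (-44)²:  R² = (1936 + 64) / 20 = 100
R = √100 = 10  ⇒  r_B = 10 − 8 = 2

rB=2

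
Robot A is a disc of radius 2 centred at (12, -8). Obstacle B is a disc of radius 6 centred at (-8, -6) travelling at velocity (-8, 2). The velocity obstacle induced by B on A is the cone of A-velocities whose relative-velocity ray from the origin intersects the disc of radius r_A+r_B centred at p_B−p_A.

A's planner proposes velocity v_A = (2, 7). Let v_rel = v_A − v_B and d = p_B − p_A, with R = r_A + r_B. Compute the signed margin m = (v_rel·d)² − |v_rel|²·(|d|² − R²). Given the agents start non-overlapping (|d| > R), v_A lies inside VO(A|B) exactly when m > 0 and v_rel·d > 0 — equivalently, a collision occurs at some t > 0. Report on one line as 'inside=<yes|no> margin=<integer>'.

d = (-20, 2),  |d|² = 404;  R = 2+6 = 8,  c = 404−8² = 340
v_rel = (10, 5),  |v_rel|² = 125;  v_rel·d = (10)·(-20) + (5)·(2) = -190
125·t² + 380·t + 340 = 0  ⇒  m = (-190)² − 125·340 = -6400
m = -6400 < 0,  v_rel·d = -190 < 0  ⇒  outside

inside=no margin=-6400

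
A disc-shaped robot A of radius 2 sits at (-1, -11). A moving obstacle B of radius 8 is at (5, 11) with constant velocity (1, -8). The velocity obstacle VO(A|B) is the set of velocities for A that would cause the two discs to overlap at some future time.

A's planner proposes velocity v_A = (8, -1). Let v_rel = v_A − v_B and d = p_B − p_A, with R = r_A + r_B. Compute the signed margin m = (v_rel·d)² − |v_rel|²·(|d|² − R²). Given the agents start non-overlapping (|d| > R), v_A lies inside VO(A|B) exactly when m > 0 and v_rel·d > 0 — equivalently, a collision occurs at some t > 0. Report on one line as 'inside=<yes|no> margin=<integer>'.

d = (6, 22),  |d|² = 520;  R = 2+8 = 10,  c = 520−10² = 420
v_rel = (7, 7),  |v_rel|² = 98;  v_rel·d = (7)·(6) + (7)·(22) = 196
98·t² − 392·t + 420 = 0  ⇒  m = 196² − 98·420 = -2744
m = -2744 < 0,  v_rel·d = 196 > 0  ⇒  outside

inside=no margin=-2744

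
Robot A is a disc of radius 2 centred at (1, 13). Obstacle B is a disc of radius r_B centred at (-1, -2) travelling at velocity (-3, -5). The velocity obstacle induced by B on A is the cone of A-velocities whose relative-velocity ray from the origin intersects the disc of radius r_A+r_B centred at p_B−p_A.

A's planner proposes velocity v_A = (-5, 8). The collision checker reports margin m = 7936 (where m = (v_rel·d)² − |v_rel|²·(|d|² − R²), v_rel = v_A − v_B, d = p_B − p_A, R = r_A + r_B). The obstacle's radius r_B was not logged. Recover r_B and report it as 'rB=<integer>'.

m = 7936
d = (-2, -15);  v_rel = (-2, 13),  |v_rel|² = 173
v_rel×d = (-2)·(-15) − (13)·(-2) = 56
since m = R²·173 − 56²:  R² = (3136 + 7936) / 173 = 64
R = √64 = 8  ⇒  r_B = 8 − 2 = 6

rB=6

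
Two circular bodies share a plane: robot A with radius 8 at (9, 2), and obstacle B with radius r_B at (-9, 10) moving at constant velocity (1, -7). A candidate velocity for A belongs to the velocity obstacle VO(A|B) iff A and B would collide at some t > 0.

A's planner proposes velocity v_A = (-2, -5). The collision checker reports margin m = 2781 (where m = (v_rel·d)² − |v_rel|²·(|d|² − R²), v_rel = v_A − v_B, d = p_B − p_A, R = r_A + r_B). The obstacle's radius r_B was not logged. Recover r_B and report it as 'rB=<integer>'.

m = 2781
d = (-18, 8);  v_rel = (-3, 2),  |v_rel|² = 13
v_rel×d = (-3)·(8) − (2)·(-18) = 12
since m = R²·13 − 12²:  R² = (144 + 2781) / 13 = 225
R = √225 = 15  ⇒  r_B = 15 − 8 = 7

rB=7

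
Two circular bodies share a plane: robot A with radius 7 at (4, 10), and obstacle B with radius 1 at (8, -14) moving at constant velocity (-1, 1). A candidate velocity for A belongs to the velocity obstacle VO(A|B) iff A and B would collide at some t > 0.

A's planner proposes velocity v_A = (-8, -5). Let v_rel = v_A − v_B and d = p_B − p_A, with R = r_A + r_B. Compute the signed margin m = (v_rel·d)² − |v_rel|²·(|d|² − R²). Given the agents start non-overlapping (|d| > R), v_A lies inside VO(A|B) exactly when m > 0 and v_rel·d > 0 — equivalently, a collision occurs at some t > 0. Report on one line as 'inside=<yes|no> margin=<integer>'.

d = (4, -24),  |d|² = 592;  R = 7+1 = 8,  c = 592−8² = 528
v_rel = (-7, -6),  |v_rel|² = 85;  v_rel·d = (-7)·(4) + (-6)·(-24) = 116
85·t² − 232·t + 528 = 0  ⇒  m = 116² − 85·528 = -31424
m = -31424 < 0,  v_rel·d = 116 > 0  ⇒  outside

inside=no margin=-31424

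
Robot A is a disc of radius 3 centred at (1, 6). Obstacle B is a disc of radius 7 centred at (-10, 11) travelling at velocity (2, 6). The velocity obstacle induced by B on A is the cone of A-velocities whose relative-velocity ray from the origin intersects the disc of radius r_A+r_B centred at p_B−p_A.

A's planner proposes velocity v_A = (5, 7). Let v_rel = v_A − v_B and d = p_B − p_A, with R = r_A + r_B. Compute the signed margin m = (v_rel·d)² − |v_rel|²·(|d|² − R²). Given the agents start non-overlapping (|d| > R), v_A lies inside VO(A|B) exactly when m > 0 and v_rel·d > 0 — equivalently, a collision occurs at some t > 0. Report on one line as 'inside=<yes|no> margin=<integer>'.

d = (-11, 5),  |d|² = 146;  R = 3+7 = 10,  c = 146−10² = 46
v_rel = (3, 1),  |v_rel|² = 10;  v_rel·d = (3)·(-11) + (1)·(5) = -28
10·t² + 56·t + 46 = 0  ⇒  m = (-28)² − 10·46 = 324
m = 324 > 0,  v_rel·d = -28 < 0  ⇒  outside

inside=no margin=324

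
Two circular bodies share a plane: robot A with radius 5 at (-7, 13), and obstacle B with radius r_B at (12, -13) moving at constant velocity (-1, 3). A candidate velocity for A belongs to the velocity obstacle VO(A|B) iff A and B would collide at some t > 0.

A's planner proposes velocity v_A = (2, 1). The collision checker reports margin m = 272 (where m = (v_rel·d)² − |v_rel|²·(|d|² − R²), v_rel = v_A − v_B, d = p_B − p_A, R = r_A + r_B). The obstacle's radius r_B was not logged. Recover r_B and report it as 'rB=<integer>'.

m = 272
d = (19, -26);  v_rel = (3, -2),  |v_rel|² = 13
v_rel×d = (3)·(-26) − (-2)·(19) = -40
since m = R²·13 − (-40)²:  R² = (1600 + 272) / 13 = 144
R = √144 = 12  ⇒  r_B = 12 − 5 = 7

rB=7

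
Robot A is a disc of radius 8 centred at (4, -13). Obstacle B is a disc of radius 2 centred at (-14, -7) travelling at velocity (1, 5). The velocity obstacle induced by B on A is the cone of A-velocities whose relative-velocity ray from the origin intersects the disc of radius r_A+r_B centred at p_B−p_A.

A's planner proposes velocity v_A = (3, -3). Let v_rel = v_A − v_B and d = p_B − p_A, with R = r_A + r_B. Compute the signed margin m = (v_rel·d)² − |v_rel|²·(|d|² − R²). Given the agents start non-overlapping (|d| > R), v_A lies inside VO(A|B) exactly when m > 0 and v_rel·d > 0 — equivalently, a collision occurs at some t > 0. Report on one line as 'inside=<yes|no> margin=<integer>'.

d = (-18, 6),  |d|² = 360;  R = 8+2 = 10,  c = 360−10² = 260
v_rel = (2, -8),  |v_rel|² = 68;  v_rel·d = (2)·(-18) + (-8)·(6) = -84
68·t² + 168·t + 260 = 0  ⇒  m = (-84)² − 68·260 = -10624
m = -10624 < 0,  v_rel·d = -84 < 0  ⇒  outside

inside=no margin=-10624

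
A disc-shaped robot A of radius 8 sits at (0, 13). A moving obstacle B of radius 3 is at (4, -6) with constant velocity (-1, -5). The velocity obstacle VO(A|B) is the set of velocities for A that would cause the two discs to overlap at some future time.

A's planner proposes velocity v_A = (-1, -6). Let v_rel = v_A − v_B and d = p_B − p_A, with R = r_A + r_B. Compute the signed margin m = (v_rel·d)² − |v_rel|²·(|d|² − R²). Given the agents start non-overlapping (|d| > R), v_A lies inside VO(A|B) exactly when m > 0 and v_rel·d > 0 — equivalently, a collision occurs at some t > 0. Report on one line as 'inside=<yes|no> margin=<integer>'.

d = (4, -19),  |d|² = 377;  R = 8+3 = 11,  c = 377−11² = 256
v_rel = (0, -1),  |v_rel|² = 1;  v_rel·d = (0)·(4) + (-1)·(-19) = 19
1·t² − 38·t + 256 = 0  ⇒  m = 19² − 1·256 = 105
m = 105 > 0,  v_rel·d = 19 > 0  ⇒  inside

inside=yes margin=105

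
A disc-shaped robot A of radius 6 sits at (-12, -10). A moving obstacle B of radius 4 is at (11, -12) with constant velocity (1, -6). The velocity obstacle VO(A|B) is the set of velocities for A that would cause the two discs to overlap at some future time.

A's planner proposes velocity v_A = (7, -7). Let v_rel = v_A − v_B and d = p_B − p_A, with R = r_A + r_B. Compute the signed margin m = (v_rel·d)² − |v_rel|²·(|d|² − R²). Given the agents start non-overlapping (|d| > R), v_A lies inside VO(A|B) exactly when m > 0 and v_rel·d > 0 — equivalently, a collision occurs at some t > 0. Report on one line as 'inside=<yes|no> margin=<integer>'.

d = (23, -2),  |d|² = 533;  R = 6+4 = 10,  c = 533−10² = 433
v_rel = (6, -1),  |v_rel|² = 37;  v_rel·d = (6)·(23) + (-1)·(-2) = 140
37·t² − 280·t + 433 = 0  ⇒  m = 140² − 37·433 = 3579
m = 3579 > 0,  v_rel·d = 140 > 0  ⇒  inside

inside=yes margin=3579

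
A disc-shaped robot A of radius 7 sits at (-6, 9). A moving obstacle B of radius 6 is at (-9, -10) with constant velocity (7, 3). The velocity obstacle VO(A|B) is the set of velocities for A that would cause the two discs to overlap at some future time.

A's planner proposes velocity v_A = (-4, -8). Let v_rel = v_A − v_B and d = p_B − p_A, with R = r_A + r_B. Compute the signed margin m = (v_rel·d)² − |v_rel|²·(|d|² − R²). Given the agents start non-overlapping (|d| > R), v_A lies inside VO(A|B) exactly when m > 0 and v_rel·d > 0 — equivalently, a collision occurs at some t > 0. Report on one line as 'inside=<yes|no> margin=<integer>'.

d = (-3, -19),  |d|² = 370;  R = 7+6 = 13,  c = 370−13² = 201
v_rel = (-11, -11),  |v_rel|² = 242;  v_rel·d = (-11)·(-3) + (-11)·(-19) = 242
242·t² − 484·t + 201 = 0  ⇒  m = 242² − 242·201 = 9922
m = 9922 > 0,  v_rel·d = 242 > 0  ⇒  inside

inside=yes margin=9922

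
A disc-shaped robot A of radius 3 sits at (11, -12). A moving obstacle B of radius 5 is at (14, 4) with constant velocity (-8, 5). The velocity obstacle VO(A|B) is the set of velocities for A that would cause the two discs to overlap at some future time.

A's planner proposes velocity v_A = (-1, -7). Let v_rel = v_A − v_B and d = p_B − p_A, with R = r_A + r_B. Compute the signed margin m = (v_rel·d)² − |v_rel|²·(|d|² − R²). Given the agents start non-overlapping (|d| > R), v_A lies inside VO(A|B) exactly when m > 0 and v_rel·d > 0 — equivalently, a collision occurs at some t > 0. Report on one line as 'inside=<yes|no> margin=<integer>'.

d = (3, 16),  |d|² = 265;  R = 3+5 = 8,  c = 265−8² = 201
v_rel = (7, -12),  |v_rel|² = 193;  v_rel·d = (7)·(3) + (-12)·(16) = -171
193·t² + 342·t + 201 = 0  ⇒  m = (-171)² − 193·201 = -9552
m = -9552 < 0,  v_rel·d = -171 < 0  ⇒  outside

inside=no margin=-9552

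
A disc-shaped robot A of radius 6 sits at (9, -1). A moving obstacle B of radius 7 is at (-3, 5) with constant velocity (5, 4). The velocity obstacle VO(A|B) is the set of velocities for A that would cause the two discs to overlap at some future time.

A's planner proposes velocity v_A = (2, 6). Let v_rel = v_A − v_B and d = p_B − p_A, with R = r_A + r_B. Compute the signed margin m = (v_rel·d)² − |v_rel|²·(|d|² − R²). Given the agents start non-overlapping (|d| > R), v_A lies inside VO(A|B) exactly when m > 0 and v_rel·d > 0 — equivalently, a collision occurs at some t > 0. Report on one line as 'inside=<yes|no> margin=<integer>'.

d = (-12, 6),  |d|² = 180;  R = 6+7 = 13,  c = 180−13² = 11
v_rel = (-3, 2),  |v_rel|² = 13;  v_rel·d = (-3)·(-12) + (2)·(6) = 48
13·t² − 96·t + 11 = 0  ⇒  m = 48² − 13·11 = 2161
m = 2161 > 0,  v_rel·d = 48 > 0  ⇒  inside

inside=yes margin=2161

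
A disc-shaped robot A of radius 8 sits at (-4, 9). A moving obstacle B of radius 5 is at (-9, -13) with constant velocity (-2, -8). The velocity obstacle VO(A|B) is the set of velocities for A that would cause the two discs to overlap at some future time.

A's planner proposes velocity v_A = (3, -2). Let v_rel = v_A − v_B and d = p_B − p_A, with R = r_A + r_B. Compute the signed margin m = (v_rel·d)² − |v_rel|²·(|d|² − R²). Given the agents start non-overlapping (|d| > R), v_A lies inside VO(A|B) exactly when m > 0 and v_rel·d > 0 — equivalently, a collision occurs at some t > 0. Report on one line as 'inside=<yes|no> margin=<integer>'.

d = (-5, -22),  |d|² = 509;  R = 8+5 = 13,  c = 509−13² = 340
v_rel = (5, 6),  |v_rel|² = 61;  v_rel·d = (5)·(-5) + (6)·(-22) = -157
61·t² + 314·t + 340 = 0  ⇒  m = (-157)² − 61·340 = 3909
m = 3909 > 0,  v_rel·d = -157 < 0  ⇒  outside

inside=no margin=3909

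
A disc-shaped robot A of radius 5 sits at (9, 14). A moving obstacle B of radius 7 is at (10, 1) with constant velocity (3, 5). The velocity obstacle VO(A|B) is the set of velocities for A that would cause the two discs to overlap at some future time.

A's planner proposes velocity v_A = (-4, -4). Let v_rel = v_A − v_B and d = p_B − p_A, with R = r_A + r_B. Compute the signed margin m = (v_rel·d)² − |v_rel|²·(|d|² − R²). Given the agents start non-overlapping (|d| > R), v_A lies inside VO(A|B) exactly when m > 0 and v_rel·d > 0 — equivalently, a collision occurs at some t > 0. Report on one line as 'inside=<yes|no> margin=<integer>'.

d = (1, -13),  |d|² = 170;  R = 5+7 = 12,  c = 170−12² = 26
v_rel = (-7, -9),  |v_rel|² = 130;  v_rel·d = (-7)·(1) + (-9)·(-13) = 110
130·t² − 220·t + 26 = 0  ⇒  m = 110² − 130·26 = 8720
m = 8720 > 0,  v_rel·d = 110 > 0  ⇒  inside

inside=yes margin=8720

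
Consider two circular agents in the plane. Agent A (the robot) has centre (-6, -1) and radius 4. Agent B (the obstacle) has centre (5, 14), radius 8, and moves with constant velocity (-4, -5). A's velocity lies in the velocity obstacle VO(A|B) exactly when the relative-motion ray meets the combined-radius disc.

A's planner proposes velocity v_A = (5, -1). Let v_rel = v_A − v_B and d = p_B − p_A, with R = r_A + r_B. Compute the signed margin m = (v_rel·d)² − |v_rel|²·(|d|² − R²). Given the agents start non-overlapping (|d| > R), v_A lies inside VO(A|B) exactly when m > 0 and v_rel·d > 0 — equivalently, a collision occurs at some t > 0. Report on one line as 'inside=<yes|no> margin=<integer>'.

d = (11, 15),  |d|² = 346;  R = 4+8 = 12,  c = 346−12² = 202
v_rel = (9, 4),  |v_rel|² = 97;  v_rel·d = (9)·(11) + (4)·(15) = 159
97·t² − 318·t + 202 = 0  ⇒  m = 159² − 97·202 = 5687
m = 5687 > 0,  v_rel·d = 159 > 0  ⇒  inside

inside=yes margin=5687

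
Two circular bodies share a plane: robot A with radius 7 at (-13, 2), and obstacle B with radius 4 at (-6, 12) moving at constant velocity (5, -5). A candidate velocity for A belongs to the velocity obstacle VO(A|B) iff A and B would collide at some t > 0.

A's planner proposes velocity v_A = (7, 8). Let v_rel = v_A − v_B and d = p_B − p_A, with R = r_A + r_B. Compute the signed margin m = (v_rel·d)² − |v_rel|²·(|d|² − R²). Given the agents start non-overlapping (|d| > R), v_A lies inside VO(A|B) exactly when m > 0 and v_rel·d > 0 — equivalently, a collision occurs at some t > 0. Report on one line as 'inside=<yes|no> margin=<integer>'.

d = (7, 10),  |d|² = 149;  R = 7+4 = 11,  c = 149−11² = 28
v_rel = (2, 13),  |v_rel|² = 173;  v_rel·d = (2)·(7) + (13)·(10) = 144
173·t² − 288·t + 28 = 0  ⇒  m = 144² − 173·28 = 15892
m = 15892 > 0,  v_rel·d = 144 > 0  ⇒  inside

inside=yes margin=15892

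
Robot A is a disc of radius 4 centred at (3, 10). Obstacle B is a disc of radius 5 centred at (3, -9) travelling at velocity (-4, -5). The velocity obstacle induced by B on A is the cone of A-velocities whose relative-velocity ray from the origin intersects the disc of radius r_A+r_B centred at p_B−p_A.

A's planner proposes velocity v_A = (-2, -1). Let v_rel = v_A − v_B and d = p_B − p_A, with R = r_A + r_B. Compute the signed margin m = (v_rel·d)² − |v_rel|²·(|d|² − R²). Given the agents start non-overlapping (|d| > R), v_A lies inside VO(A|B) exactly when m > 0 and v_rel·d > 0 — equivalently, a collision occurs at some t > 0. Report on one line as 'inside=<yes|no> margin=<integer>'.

d = (0, -19),  |d|² = 361;  R = 4+5 = 9,  c = 361−9² = 280
v_rel = (2, 4),  |v_rel|² = 20;  v_rel·d = (2)·(0) + (4)·(-19) = -76
20·t² + 152·t + 280 = 0  ⇒  m = (-76)² − 20·280 = 176
m = 176 > 0,  v_rel·d = -76 < 0  ⇒  outside

inside=no margin=176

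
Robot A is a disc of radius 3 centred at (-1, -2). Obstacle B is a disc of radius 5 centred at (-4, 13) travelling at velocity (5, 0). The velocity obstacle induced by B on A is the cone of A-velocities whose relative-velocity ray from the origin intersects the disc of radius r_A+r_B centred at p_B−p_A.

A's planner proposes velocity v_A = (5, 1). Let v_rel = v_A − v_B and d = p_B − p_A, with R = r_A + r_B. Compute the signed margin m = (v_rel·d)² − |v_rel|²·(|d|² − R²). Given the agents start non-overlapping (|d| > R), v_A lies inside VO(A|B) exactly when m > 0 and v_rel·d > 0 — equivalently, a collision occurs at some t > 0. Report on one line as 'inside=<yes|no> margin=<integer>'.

d = (-3, 15),  |d|² = 234;  R = 3+5 = 8,  c = 234−8² = 170
v_rel = (0, 1),  |v_rel|² = 1;  v_rel·d = (0)·(-3) + (1)·(15) = 15
1·t² − 30·t + 170 = 0  ⇒  m = 15² − 1·170 = 55
m = 55 > 0,  v_rel·d = 15 > 0  ⇒  inside

inside=yes margin=55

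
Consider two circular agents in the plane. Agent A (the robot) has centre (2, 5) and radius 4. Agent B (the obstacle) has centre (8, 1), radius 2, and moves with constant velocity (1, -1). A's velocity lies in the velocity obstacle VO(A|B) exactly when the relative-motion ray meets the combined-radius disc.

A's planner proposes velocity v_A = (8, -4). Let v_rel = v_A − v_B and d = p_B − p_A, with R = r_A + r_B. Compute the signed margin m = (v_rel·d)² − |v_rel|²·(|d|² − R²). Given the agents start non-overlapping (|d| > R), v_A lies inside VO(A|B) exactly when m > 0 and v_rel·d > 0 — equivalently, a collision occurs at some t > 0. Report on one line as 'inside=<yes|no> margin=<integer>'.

d = (6, -4),  |d|² = 52;  R = 4+2 = 6,  c = 52−6² = 16
v_rel = (7, -3),  |v_rel|² = 58;  v_rel·d = (7)·(6) + (-3)·(-4) = 54
58·t² − 108·t + 16 = 0  ⇒  m = 54² − 58·16 = 1988
m = 1988 > 0,  v_rel·d = 54 > 0  ⇒  inside

inside=yes margin=1988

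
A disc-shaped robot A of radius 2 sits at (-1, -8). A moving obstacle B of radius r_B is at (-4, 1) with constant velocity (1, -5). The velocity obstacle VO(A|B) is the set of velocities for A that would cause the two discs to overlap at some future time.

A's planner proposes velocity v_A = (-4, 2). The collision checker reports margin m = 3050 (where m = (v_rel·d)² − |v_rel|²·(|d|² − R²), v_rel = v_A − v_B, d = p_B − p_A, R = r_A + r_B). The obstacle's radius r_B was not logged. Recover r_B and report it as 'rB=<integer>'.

m = 3050
d = (-3, 9);  v_rel = (-5, 7),  |v_rel|² = 74
v_rel×d = (-5)·(9) − (7)·(-3) = -24
since m = R²·74 − (-24)²:  R² = (576 + 3050) / 74 = 49
R = √49 = 7  ⇒  r_B = 7 − 2 = 5

rB=5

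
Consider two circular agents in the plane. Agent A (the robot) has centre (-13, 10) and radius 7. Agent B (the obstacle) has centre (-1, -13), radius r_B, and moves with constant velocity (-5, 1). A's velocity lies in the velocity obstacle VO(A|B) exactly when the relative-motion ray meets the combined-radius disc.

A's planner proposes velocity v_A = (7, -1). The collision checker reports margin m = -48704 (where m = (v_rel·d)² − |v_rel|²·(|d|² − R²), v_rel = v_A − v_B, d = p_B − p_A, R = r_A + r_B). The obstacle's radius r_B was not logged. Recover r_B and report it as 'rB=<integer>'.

m = -48704
d = (12, -23);  v_rel = (12, -2),  |v_rel|² = 148
v_rel×d = (12)·(-23) − (-2)·(12) = -252
since m = R²·148 − (-252)²:  R² = (63504 + -48704) / 148 = 100
R = √100 = 10  ⇒  r_B = 10 − 7 = 3

rB=3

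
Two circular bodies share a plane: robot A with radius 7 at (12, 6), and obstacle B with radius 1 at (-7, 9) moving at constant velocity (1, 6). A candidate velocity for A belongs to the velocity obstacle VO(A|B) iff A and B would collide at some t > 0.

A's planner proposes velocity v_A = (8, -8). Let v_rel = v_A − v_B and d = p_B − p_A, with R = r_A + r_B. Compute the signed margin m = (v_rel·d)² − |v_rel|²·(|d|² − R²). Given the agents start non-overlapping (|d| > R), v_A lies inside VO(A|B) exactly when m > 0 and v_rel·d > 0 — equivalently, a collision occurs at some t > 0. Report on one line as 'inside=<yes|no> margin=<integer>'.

d = (-19, 3),  |d|² = 370;  R = 7+1 = 8,  c = 370−8² = 306
v_rel = (7, -14),  |v_rel|² = 245;  v_rel·d = (7)·(-19) + (-14)·(3) = -175
245·t² + 350·t + 306 = 0  ⇒  m = (-175)² − 245·306 = -44345
m = -44345 < 0,  v_rel·d = -175 < 0  ⇒  outside

inside=no margin=-44345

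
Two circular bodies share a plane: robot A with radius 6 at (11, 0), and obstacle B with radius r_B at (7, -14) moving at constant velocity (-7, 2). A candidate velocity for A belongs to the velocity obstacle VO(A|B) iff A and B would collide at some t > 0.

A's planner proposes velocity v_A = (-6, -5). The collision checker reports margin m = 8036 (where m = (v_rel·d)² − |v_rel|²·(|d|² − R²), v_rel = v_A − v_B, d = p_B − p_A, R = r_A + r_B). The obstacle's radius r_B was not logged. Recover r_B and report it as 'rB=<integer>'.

m = 8036
d = (-4, -14);  v_rel = (1, -7),  |v_rel|² = 50
v_rel×d = (1)·(-14) − (-7)·(-4) = -42
since m = R²·50 − (-42)²:  R² = (1764 + 8036) / 50 = 196
R = √196 = 14  ⇒  r_B = 14 − 6 = 8

rB=8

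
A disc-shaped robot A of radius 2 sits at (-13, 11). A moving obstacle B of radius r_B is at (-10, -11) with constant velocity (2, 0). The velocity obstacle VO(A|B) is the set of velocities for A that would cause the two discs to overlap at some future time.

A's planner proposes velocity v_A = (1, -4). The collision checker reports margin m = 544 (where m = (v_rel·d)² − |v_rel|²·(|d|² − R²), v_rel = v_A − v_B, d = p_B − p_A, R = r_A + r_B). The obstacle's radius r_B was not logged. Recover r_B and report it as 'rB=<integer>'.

m = 544
d = (3, -22);  v_rel = (-1, -4),  |v_rel|² = 17
v_rel×d = (-1)·(-22) − (-4)·(3) = 34
since m = R²·17 − 34²:  R² = (1156 + 544) / 17 = 100
R = √100 = 10  ⇒  r_B = 10 − 2 = 8

rB=8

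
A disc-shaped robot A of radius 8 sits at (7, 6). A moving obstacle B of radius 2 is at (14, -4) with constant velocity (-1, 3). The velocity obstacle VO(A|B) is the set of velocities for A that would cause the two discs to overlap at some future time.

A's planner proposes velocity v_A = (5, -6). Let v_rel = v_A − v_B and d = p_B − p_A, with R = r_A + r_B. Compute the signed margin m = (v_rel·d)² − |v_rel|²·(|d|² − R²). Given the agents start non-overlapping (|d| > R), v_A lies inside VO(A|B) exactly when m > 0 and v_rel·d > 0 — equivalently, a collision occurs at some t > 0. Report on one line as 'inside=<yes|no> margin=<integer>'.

d = (7, -10),  |d|² = 149;  R = 8+2 = 10,  c = 149−10² = 49
v_rel = (6, -9),  |v_rel|² = 117;  v_rel·d = (6)·(7) + (-9)·(-10) = 132
117·t² − 264·t + 49 = 0  ⇒  m = 132² − 117·49 = 11691
m = 11691 > 0,  v_rel·d = 132 > 0  ⇒  inside

inside=yes margin=11691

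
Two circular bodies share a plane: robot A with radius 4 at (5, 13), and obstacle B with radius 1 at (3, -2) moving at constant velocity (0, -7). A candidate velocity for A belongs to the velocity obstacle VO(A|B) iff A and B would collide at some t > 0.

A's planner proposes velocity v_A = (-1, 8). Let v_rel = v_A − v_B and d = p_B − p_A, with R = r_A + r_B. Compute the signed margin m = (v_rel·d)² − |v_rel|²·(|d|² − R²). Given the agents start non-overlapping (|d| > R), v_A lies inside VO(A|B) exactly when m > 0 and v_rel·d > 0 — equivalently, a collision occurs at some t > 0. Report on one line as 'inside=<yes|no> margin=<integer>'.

d = (-2, -15),  |d|² = 229;  R = 4+1 = 5,  c = 229−5² = 204
v_rel = (-1, 15),  |v_rel|² = 226;  v_rel·d = (-1)·(-2) + (15)·(-15) = -223
226·t² + 446·t + 204 = 0  ⇒  m = (-223)² − 226·204 = 3625
m = 3625 > 0,  v_rel·d = -223 < 0  ⇒  outside

inside=no margin=3625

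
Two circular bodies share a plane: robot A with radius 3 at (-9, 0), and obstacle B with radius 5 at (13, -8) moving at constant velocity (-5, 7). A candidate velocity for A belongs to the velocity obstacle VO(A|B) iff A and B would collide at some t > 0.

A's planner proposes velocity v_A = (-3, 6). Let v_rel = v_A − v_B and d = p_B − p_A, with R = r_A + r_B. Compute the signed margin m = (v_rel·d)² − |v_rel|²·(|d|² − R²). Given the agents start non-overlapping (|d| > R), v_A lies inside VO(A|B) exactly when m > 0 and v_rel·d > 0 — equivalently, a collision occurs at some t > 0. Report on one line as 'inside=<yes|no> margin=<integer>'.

d = (22, -8),  |d|² = 548;  R = 3+5 = 8,  c = 548−8² = 484
v_rel = (2, -1),  |v_rel|² = 5;  v_rel·d = (2)·(22) + (-1)·(-8) = 52
5·t² − 104·t + 484 = 0  ⇒  m = 52² − 5·484 = 284
m = 284 > 0,  v_rel·d = 52 > 0  ⇒  inside

inside=yes margin=284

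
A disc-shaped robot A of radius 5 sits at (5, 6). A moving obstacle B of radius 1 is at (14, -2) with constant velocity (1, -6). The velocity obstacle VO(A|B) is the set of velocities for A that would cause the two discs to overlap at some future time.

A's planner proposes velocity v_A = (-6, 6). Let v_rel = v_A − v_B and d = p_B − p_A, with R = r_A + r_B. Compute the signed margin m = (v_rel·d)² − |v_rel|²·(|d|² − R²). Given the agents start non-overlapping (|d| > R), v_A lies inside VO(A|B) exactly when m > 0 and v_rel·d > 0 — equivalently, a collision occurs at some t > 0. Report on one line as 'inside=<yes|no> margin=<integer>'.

d = (9, -8),  |d|² = 145;  R = 5+1 = 6,  c = 145−6² = 109
v_rel = (-7, 12),  |v_rel|² = 193;  v_rel·d = (-7)·(9) + (12)·(-8) = -159
193·t² + 318·t + 109 = 0  ⇒  m = (-159)² − 193·109 = 4244
m = 4244 > 0,  v_rel·d = -159 < 0  ⇒  outside

inside=no margin=4244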